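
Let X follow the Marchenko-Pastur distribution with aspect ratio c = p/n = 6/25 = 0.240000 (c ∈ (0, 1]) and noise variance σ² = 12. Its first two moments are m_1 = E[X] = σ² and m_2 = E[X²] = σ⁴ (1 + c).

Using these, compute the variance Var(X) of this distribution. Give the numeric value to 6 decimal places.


m_1 = E[X] = σ² = 12, so m_1² = 144.
m_2 = E[X²] = σ⁴ (1 + c) = 144 · (1 + 0.240000) = 144 · 1.240000 = 178.560000.
(Note m_2 − m_1² simplifies to c · σ⁴ = 0.240000 · 144.)

Var(X) = m_2 − m_1² = 178.560000 − 144 = 34.560000.


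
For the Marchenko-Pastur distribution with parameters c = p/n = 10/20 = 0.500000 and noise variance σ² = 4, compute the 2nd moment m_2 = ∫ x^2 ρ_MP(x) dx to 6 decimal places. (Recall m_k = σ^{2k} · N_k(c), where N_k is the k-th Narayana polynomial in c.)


E[X²] = σ⁴ (1 + c) (second MP moment). With σ² = 4 (so σ⁴ = 16) and c = 10/20 = 0.500000: E[X²] = 16 · (1 + 0.500000) = 16 · 1.500000.

So E[X^2] = 24.000000.


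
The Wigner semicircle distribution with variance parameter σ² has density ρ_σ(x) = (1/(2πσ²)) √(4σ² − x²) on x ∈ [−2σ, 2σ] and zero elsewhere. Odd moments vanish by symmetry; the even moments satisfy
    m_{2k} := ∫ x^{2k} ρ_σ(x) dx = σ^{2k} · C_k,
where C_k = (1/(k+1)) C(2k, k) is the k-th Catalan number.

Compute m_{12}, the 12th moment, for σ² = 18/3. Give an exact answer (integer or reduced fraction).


By the scaled semicircle moment identity, m_{2k} = σ^{2k} · C_k with k = 6.
C_6 = (1/(k+1)) · C(2k, k) = (1/7) · C(12, 6) = (1/7) · 924 = 132.
σ^{2k} = (σ²)^k = (18/3)^6 = 46656.

Therefore m_{12} = σ^{12} · C_6 = 46656 · 132 = 6158592.


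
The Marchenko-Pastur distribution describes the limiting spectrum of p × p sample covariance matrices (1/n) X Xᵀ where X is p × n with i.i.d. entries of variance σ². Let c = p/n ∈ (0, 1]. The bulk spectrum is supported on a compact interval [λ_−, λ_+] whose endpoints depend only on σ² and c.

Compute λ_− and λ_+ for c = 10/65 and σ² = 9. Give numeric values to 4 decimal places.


c = 10/65 = 0.153846; √c = 0.392232.
λ_− = σ² (1 − √c)² = 9 · (1 − 0.392232)² = 9 · (0.607768)² = 3.324435.
λ_+ = σ² (1 + √c)² = 9 · (1 + 0.392232)² = 9 · (1.392232)² = 17.444796.

Rounded to 4 decimal places: λ_− ≈ 3.3244, λ_+ ≈ 17.4448.


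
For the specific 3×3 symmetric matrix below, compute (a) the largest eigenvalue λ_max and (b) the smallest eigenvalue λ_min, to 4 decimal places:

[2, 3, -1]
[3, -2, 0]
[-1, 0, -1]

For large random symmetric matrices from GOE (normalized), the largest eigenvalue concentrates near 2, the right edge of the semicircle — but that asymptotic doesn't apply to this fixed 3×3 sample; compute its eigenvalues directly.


Since M is real symmetric, all three eigenvalues are real; they are the roots of det(λI − M) = λ³ − (tr M) λ² + s λ − det M, where s is the sum of the principal 2×2 minors.
tr M = 2 + (-2) + (-1) = -1.
s = (2·(-2) − 3²) + (2·(-1) − (-1)²) + ((-2)·(-1) − 0²) = -13 + (-3) + 2 = -14.
det M (expand along row 1) = 2·2 − 3·(-3) + (-1)·(-2) = 15.
Characteristic polynomial: λ³ + λ² − 14λ − 15 = 0.
Substitute λ = y + (tr M)/3 = y − 0.333333 to remove the quadratic term: y³ + p·y + q = 0 with p = s − (tr M)²/3 = -14.333333 and q = −2(tr M)³/27 + (tr M)·s/3 − det M = -10.259259.
Three real roots ⇒ use the trigonometric (Viète) form: r = 2√(−p/3) = 4.371626, φ = arccos(3q/(p·r)) = arccos(0.491187) = 1.057344 rad.
y_k = r·cos(φ/3 − 2πk/3) for k = 0, 1, 2 gives y = 4.102904, -0.744560, -3.358344.
λ_k = y_k − 0.333333 gives λ = 3.7696, -1.0779, -3.6917 (check: the sum is -1.0000 = tr M).

Hence λ_max = 3.7696 and λ_min = -3.6917.


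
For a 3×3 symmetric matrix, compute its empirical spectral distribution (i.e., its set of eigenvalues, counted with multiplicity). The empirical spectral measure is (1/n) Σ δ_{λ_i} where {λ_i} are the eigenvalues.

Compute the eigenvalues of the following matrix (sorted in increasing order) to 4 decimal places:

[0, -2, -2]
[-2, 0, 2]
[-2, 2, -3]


Since M is real symmetric, all three eigenvalues are real; they are the roots of det(λI − M) = λ³ − (tr M) λ² + s λ − det M, where s is the sum of the principal 2×2 minors.
tr M = 0 + 0 + (-3) = -3.
s = (0·0 − (-2)²) + (0·(-3) − (-2)²) + (0·(-3) − 2²) = -4 + (-4) + (-4) = -12.
det M (expand along row 1) = 0·(-4) − (-2)·10 + (-2)·(-4) = 28.
Characteristic polynomial: λ³ + 3λ² − 12λ − 28 = 0.
Substitute λ = y + (tr M)/3 = y − 1.000000 to remove the quadratic term: y³ + p·y + q = 0 with p = s − (tr M)²/3 = -15.000000 and q = −2(tr M)³/27 + (tr M)·s/3 − det M = -14.000000.
Three real roots ⇒ use the trigonometric (Viète) form: r = 2√(−p/3) = 4.472136, φ = arccos(3q/(p·r)) = arccos(0.626099) = 0.894256 rad.
y_k = r·cos(φ/3 − 2πk/3) for k = 0, 1, 2 gives y = 4.274917, -1.000000, -3.274917.
λ_k = y_k − 1.000000 gives λ = 3.2749, -2.0000, -4.2749 (check: the sum is -3.0000 = tr M).

Eigenvalues sorted in increasing order: [-4.2749, -2.0000, 3.2749].


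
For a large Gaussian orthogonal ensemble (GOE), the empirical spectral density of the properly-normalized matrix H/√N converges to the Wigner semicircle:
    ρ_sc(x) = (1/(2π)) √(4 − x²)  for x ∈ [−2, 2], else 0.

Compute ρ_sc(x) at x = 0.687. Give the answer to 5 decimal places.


ρ_sc(x) = (1/(2π)) √(4 − x²). With x = 0.687:
  4 − x² = 4 − (0.687)² = 4 − 0.471969 = 3.528031.
  √(4 − x²) = 1.878305.
  1/(2π) = 0.159155.
  ρ_sc(0.687) = 0.159155 · 1.878305 = 0.298942.

Rounded to 5 decimal places: ρ_sc(0.687) ≈ 0.29894.


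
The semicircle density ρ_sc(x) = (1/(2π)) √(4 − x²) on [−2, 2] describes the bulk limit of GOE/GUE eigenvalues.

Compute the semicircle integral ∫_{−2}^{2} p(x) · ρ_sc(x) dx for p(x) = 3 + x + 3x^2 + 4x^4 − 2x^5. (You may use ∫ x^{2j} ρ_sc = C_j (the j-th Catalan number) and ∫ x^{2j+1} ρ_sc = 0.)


Write p(x) = Σ a_i x^i, split into monomials and integrate each against ρ_sc separately.
Using ∫ x^{2j} ρ_sc = C_j = (1/(j+1)) C(2j, j) (Catalan numbers) and ∫ x^{2j+1} ρ_sc = 0 (odd monomials vanish by symmetry):
  i = 0 (even): a_0 · C_{0} = 3 · 1 = 3
  i = 1 (odd): ∫ x^1 ρ_sc = 0 (vanishes)
  i = 2 (even): a_2 · C_{1} = 3 · 1 = 3
  i = 4 (even): a_4 · C_{2} = 4 · 2 = 8
  i = 5 (odd): ∫ x^5 ρ_sc = 0 (vanishes)

Summing the contributions: ∫_{−2}^{2} p(x) ρ_sc(x) dx = 3 + 3 + 8 = 14.


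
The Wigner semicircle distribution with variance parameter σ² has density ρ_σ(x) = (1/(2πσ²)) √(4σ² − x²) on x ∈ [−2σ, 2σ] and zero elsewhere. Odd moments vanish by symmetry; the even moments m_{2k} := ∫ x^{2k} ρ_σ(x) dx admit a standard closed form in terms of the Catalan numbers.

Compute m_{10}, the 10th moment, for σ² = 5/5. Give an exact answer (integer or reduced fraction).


By the scaled semicircle moment identity, m_{2k} = σ^{2k} · C_k with k = 5.
C_5 = (1/(k+1)) · C(2k, k) = (1/6) · C(10, 5) = (1/6) · 252 = 42.
σ^{2k} = (σ²)^k = (5/5)^5 = 1.

Therefore m_{10} = σ^{10} · C_5 = 1 · 42 = 42.


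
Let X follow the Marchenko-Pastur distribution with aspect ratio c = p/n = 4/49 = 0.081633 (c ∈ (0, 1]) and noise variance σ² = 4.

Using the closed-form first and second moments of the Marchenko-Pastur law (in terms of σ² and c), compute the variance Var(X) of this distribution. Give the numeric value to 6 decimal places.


Recall the MP moments m_1 = E[X] = σ² and m_2 = E[X²] = σ⁴ (1 + c).
m_1 = E[X] = σ² = 4, so m_1² = 16.
m_2 = E[X²] = σ⁴ (1 + c) = 16 · (1 + 0.081633) = 16 · 1.081633 = 17.306122.
(Note m_2 − m_1² simplifies to c · σ⁴ = 0.081633 · 16.)

Var(X) = m_2 − m_1² = 17.306122 − 16 = 1.306122.


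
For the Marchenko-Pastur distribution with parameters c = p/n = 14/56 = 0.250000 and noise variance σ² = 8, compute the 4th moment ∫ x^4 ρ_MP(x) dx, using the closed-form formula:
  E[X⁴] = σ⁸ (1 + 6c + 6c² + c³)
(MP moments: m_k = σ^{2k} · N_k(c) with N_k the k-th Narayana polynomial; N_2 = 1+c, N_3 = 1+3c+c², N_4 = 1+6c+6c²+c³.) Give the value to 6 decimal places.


E[X⁴] = σ⁸ (1 + 6c + 6c² + c³) (fourth MP moment). With σ² = 8 (so σ⁸ = 4096) and c = 14/56 = 0.250000: E[X⁴] = 4096 · (1 + 6·0.250000 + 6·(0.250000)² + (0.250000)³) = 4096 · 2.890625.

So E[X^4] = 11840.000000.


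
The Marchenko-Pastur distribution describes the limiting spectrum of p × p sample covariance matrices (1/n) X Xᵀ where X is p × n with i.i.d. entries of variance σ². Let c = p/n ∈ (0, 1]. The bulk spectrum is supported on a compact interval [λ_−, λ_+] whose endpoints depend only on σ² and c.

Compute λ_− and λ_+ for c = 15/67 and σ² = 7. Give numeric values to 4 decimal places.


c = 15/67 = 0.223881; √c = 0.473160.
λ_− = σ² (1 − √c)² = 7 · (1 − 0.473160)² = 7 · (0.526840)² = 1.942921.
λ_+ = σ² (1 + √c)² = 7 · (1 + 0.473160)² = 7 · (1.473160)² = 15.191407.

Rounded to 4 decimal places: λ_− ≈ 1.9429, λ_+ ≈ 15.1914.


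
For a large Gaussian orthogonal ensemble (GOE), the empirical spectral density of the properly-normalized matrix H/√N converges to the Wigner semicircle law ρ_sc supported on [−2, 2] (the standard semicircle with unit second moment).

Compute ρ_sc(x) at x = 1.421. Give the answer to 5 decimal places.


ρ_sc(x) = (1/(2π)) √(4 − x²). With x = 1.421:
  4 − x² = 4 − (1.421)² = 4 − 2.019241 = 1.980759.
  √(4 − x²) = 1.407394.
  1/(2π) = 0.159155.
  ρ_sc(1.421) = 0.159155 · 1.407394 = 0.223994.

Rounded to 5 decimal places: ρ_sc(1.421) ≈ 0.22399.


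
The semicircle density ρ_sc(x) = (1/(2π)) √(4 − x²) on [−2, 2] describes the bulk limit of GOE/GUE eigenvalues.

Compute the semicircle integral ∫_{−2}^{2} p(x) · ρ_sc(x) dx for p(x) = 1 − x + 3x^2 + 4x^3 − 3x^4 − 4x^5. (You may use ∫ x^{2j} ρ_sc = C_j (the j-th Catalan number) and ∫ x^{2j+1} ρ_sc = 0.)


Write p(x) = Σ a_i x^i, split into monomials and integrate each against ρ_sc separately.
Using ∫ x^{2j} ρ_sc = C_j = (1/(j+1)) C(2j, j) (Catalan numbers) and ∫ x^{2j+1} ρ_sc = 0 (odd monomials vanish by symmetry):
  i = 0 (even): a_0 · C_{0} = 1 · 1 = 1
  i = 1 (odd): ∫ x^1 ρ_sc = 0 (vanishes)
  i = 2 (even): a_2 · C_{1} = 3 · 1 = 3
  i = 3 (odd): ∫ x^3 ρ_sc = 0 (vanishes)
  i = 4 (even): a_4 · C_{2} = -3 · 2 = -6
  i = 5 (odd): ∫ x^5 ρ_sc = 0 (vanishes)

Summing the contributions: ∫_{−2}^{2} p(x) ρ_sc(x) dx = 1 + 3 + (-6) = -2.


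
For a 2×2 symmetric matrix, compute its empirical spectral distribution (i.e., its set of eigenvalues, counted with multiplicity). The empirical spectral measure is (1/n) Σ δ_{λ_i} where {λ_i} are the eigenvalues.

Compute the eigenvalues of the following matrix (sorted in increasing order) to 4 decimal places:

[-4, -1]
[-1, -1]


Since M is real symmetric, both eigenvalues are real; they are the roots of det(λI − M) = λ² − (tr M) λ + det M.
tr M = -4 + (-1) = -5.
det M = (-4)·(-1) − (-1)² = 4 − 1 = 3.
Characteristic polynomial: λ² + 5λ + 3 = 0.
Discriminant Δ = (tr M)² − 4·det M = 25 − 12 = 13; √Δ = 3.605551.
λ = (tr M ± √Δ)/2 = (-5 ± 3.605551)/2, giving (tr M − √Δ)/2 = -4.3028 and (tr M + √Δ)/2 = -0.6972.

Eigenvalues sorted in increasing order: [-4.3028, -0.6972].


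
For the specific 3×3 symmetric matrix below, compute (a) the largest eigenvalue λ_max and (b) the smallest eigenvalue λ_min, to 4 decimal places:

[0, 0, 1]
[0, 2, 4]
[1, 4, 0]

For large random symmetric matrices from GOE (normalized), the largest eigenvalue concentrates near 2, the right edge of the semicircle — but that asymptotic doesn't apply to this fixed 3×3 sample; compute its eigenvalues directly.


Since M is real symmetric, all three eigenvalues are real; they are the roots of det(λI − M) = λ³ − (tr M) λ² + s λ − det M, where s is the sum of the principal 2×2 minors.
tr M = 0 + 2 + 0 = 2.
s = (0·2 − 0²) + (0·0 − 1²) + (2·0 − 4²) = 0 + (-1) + (-16) = -17.
det M (expand along row 1) = 0·(-16) − 0·(-4) + 1·(-2) = -2.
Characteristic polynomial: λ³ − 2λ² − 17λ + 2 = 0.
Substitute λ = y + (tr M)/3 = y + 0.666667 to remove the quadratic term: y³ + p·y + q = 0 with p = s − (tr M)²/3 = -18.333333 and q = −2(tr M)³/27 + (tr M)·s/3 − det M = -9.925926.
Three real roots ⇒ use the trigonometric (Viète) form: r = 2√(−p/3) = 4.944132, φ = arccos(3q/(p·r)) = arccos(0.328519) = 1.236061 rad.
y_k = r·cos(φ/3 − 2πk/3) for k = 0, 1, 2 gives y = 4.530376, -0.550515, -3.979861.
λ_k = y_k + 0.666667 gives λ = 5.1970, 0.1162, -3.3132 (check: the sum is 2.0000 = tr M).

Hence λ_max = 5.1970 and λ_min = -3.3132.


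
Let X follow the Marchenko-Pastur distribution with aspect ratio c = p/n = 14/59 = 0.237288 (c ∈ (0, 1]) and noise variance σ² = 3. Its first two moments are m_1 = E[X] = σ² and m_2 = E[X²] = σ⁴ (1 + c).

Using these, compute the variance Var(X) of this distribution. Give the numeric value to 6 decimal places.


m_1 = E[X] = σ² = 3, so m_1² = 9.
m_2 = E[X²] = σ⁴ (1 + c) = 9 · (1 + 0.237288) = 9 · 1.237288 = 11.135593.
(Note m_2 − m_1² simplifies to c · σ⁴ = 0.237288 · 9.)

Var(X) = m_2 − m_1² = 11.135593 − 9 = 2.135593.


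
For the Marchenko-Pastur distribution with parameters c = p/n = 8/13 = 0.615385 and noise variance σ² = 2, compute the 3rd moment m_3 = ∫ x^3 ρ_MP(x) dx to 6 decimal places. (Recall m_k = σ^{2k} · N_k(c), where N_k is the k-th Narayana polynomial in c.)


E[X³] = σ⁶ (1 + 3c + c²) (third MP moment). With σ² = 2 (so σ⁶ = 8) and c = 8/13 = 0.615385: E[X³] = 8 · (1 + 3·0.615385 + (0.615385)²) = 8 · 3.224852.

So E[X^3] = 25.798817.


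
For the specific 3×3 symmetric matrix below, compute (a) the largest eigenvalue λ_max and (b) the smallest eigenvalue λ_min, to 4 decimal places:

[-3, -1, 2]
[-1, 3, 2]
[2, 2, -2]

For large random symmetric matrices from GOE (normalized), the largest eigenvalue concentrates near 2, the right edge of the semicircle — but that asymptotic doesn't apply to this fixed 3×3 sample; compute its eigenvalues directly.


Since M is real symmetric, all three eigenvalues are real; they are the roots of det(λI − M) = λ³ − (tr M) λ² + s λ − det M, where s is the sum of the principal 2×2 minors.
tr M = -3 + 3 + (-2) = -2.
s = ((-3)·3 − (-1)²) + ((-3)·(-2) − 2²) + (3·(-2) − 2²) = -10 + 2 + (-10) = -18.
det M (expand along row 1) = (-3)·(-10) − (-1)·(-2) + 2·(-8) = 12.
Characteristic polynomial: λ³ + 2λ² − 18λ − 12 = 0.
Substitute λ = y + (tr M)/3 = y − 0.666667 to remove the quadratic term: y³ + p·y + q = 0 with p = s − (tr M)²/3 = -19.333333 and q = −2(tr M)³/27 + (tr M)·s/3 − det M = 0.592593.
Three real roots ⇒ use the trigonometric (Viète) form: r = 2√(−p/3) = 5.077182, φ = arccos(3q/(p·r)) = arccos(-0.018111) = 1.588909 rad.
y_k = r·cos(φ/3 − 2πk/3) for k = 0, 1, 2 gives y = 4.381562, 0.030653, -4.412215.
λ_k = y_k − 0.666667 gives λ = 3.7149, -0.6360, -5.0789 (check: the sum is -2.0000 = tr M).

Hence λ_max = 3.7149 and λ_min = -5.0789.


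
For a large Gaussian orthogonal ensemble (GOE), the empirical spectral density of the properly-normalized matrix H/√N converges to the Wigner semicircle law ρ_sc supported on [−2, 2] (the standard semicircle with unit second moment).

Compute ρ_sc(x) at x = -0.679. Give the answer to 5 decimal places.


ρ_sc(x) = (1/(2π)) √(4 − x²). With x = -0.679:
  4 − x² = 4 − (-0.679)² = 4 − 0.461041 = 3.538959.
  √(4 − x²) = 1.881212.
  1/(2π) = 0.159155.
  ρ_sc(-0.679) = 0.159155 · 1.881212 = 0.299404.

Rounded to 5 decimal places: ρ_sc(-0.679) ≈ 0.29940.


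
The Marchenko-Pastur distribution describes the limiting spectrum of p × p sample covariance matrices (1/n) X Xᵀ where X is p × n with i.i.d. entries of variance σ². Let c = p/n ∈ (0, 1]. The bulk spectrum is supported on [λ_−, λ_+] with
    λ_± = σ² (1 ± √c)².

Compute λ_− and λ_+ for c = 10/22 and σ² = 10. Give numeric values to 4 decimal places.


c = 10/22 = 0.454545; √c = 0.674200.
λ_− = σ² (1 − √c)² = 10 · (1 − 0.674200)² = 10 · (0.325800)² = 1.061457.
λ_+ = σ² (1 + √c)² = 10 · (1 + 0.674200)² = 10 · (1.674200)² = 28.029452.

Rounded to 4 decimal places: λ_− ≈ 1.0615, λ_+ ≈ 28.0295.


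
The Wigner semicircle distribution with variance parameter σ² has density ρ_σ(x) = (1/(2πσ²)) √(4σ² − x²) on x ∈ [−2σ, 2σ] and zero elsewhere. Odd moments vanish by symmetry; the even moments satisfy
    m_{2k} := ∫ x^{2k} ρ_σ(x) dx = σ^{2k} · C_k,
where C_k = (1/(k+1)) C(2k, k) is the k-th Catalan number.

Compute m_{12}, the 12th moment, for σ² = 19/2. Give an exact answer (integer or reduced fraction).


By the scaled semicircle moment identity, m_{2k} = σ^{2k} · C_k with k = 6.
C_6 = (1/(k+1)) · C(2k, k) = (1/7) · C(12, 6) = (1/7) · 924 = 132.
σ^{2k} = (σ²)^k = (19/2)^6 = 47045881/64.

Therefore m_{12} = σ^{12} · C_6 = (47045881/64) · 132 = 1552514073/16.


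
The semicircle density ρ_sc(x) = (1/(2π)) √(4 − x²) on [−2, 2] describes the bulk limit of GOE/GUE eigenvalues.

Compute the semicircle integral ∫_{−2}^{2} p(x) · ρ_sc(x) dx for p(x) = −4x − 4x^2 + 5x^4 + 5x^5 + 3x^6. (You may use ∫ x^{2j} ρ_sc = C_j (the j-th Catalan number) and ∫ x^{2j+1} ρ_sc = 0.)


Write p(x) = Σ a_i x^i, split into monomials and integrate each against ρ_sc separately.
Using ∫ x^{2j} ρ_sc = C_j = (1/(j+1)) C(2j, j) (Catalan numbers) and ∫ x^{2j+1} ρ_sc = 0 (odd monomials vanish by symmetry):
  i = 1 (odd): ∫ x^1 ρ_sc = 0 (vanishes)
  i = 2 (even): a_2 · C_{1} = -4 · 1 = -4
  i = 4 (even): a_4 · C_{2} = 5 · 2 = 10
  i = 5 (odd): ∫ x^5 ρ_sc = 0 (vanishes)
  i = 6 (even): a_6 · C_{3} = 3 · 5 = 15

Summing the contributions: ∫_{−2}^{2} p(x) ρ_sc(x) dx = (-4) + 10 + 15 = 21.


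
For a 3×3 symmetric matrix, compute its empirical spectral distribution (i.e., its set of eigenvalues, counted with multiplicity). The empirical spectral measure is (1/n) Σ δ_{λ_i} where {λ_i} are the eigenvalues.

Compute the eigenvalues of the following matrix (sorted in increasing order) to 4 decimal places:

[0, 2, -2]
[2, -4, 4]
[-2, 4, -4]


Since M is real symmetric, all three eigenvalues are real; they are the roots of det(λI − M) = λ³ − (tr M) λ² + s λ − det M, where s is the sum of the principal 2×2 minors.
tr M = 0 + (-4) + (-4) = -8.
s = (0·(-4) − 2²) + (0·(-4) − (-2)²) + ((-4)·(-4) − 4²) = -4 + (-4) + 0 = -8.
det M (expand along row 1) = 0·0 − 2·0 + (-2)·0 = 0.
Characteristic polynomial: λ³ + 8λ² − 8λ = 0.
Substitute λ = y + (tr M)/3 = y − 2.666667 to remove the quadratic term: y³ + p·y + q = 0 with p = s − (tr M)²/3 = -29.333333 and q = −2(tr M)³/27 + (tr M)·s/3 − det M = 59.259259.
Three real roots ⇒ use the trigonometric (Viète) form: r = 2√(−p/3) = 6.253888, φ = arccos(3q/(p·r)) = arccos(-0.969094) = 2.892328 rad.
y_k = r·cos(φ/3 − 2πk/3) for k = 0, 1, 2 gives y = 3.565646, 2.666667, -6.232313.
λ_k = y_k − 2.666667 gives λ = 0.8990, 0.0000, -8.8990 (check: the sum is -8.0000 = tr M).

Eigenvalues sorted in increasing order: [-8.8990, 0.0000, 0.8990].


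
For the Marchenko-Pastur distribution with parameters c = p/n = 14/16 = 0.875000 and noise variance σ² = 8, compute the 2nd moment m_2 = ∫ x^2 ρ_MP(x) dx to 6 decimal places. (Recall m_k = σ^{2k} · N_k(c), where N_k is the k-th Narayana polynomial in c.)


E[X²] = σ⁴ (1 + c) (second MP moment). With σ² = 8 (so σ⁴ = 64) and c = 14/16 = 0.875000: E[X²] = 64 · (1 + 0.875000) = 64 · 1.875000.

So E[X^2] = 120.000000.


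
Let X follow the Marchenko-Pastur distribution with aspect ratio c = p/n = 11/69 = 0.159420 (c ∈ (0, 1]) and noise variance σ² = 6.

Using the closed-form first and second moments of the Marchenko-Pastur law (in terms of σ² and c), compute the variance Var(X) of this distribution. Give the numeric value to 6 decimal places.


Recall the MP moments m_1 = E[X] = σ² and m_2 = E[X²] = σ⁴ (1 + c).
m_1 = E[X] = σ² = 6, so m_1² = 36.
m_2 = E[X²] = σ⁴ (1 + c) = 36 · (1 + 0.159420) = 36 · 1.159420 = 41.739130.
(Note m_2 − m_1² simplifies to c · σ⁴ = 0.159420 · 36.)

Var(X) = m_2 − m_1² = 41.739130 − 36 = 5.739130.


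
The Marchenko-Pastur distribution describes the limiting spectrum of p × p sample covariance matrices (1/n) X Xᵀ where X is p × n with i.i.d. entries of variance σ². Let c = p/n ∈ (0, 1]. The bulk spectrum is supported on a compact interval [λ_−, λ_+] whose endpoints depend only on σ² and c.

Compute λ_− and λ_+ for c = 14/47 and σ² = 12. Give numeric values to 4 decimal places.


c = 14/47 = 0.297872; √c = 0.545777.
λ_− = σ² (1 − √c)² = 12 · (1 − 0.545777)² = 12 · (0.454223)² = 2.475824.
λ_+ = σ² (1 + √c)² = 12 · (1 + 0.545777)² = 12 · (1.545777)² = 28.673112.

Rounded to 4 decimal places: λ_− ≈ 2.4758, λ_+ ≈ 28.6731.


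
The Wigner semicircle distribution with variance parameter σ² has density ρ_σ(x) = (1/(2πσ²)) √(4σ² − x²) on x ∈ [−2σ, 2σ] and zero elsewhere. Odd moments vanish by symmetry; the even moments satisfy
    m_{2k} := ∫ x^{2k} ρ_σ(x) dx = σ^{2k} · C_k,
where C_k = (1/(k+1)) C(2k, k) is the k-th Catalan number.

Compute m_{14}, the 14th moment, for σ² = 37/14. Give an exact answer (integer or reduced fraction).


By the scaled semicircle moment identity, m_{2k} = σ^{2k} · C_k with k = 7.
C_7 = (1/(k+1)) · C(2k, k) = (1/8) · C(14, 7) = (1/8) · 3432 = 429.
σ^{2k} = (σ²)^k = (37/14)^7 = 94931877133/105413504.

Therefore m_{14} = σ^{14} · C_7 = (94931877133/105413504) · 429 = 40725775290057/105413504.


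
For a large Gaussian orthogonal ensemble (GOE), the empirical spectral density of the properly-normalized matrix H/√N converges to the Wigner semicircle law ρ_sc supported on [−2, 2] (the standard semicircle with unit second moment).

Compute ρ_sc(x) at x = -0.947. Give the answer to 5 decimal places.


ρ_sc(x) = (1/(2π)) √(4 − x²). With x = -0.947:
  4 − x² = 4 − (-0.947)² = 4 − 0.896809 = 3.103191.
  √(4 − x²) = 1.761588.
  1/(2π) = 0.159155.
  ρ_sc(-0.947) = 0.159155 · 1.761588 = 0.280365.

Rounded to 5 decimal places: ρ_sc(-0.947) ≈ 0.28037.


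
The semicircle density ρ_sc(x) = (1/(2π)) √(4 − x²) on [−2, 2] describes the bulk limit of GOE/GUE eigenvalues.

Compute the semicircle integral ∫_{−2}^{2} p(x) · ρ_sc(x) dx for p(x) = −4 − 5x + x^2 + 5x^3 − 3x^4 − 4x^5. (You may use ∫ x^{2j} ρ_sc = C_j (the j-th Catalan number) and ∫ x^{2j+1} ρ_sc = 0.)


Write p(x) = Σ a_i x^i, split into monomials and integrate each against ρ_sc separately.
Using ∫ x^{2j} ρ_sc = C_j = (1/(j+1)) C(2j, j) (Catalan numbers) and ∫ x^{2j+1} ρ_sc = 0 (odd monomials vanish by symmetry):
  i = 0 (even): a_0 · C_{0} = -4 · 1 = -4
  i = 1 (odd): ∫ x^1 ρ_sc = 0 (vanishes)
  i = 2 (even): a_2 · C_{1} = 1 · 1 = 1
  i = 3 (odd): ∫ x^3 ρ_sc = 0 (vanishes)
  i = 4 (even): a_4 · C_{2} = -3 · 2 = -6
  i = 5 (odd): ∫ x^5 ρ_sc = 0 (vanishes)

Summing the contributions: ∫_{−2}^{2} p(x) ρ_sc(x) dx = (-4) + 1 + (-6) = -9.


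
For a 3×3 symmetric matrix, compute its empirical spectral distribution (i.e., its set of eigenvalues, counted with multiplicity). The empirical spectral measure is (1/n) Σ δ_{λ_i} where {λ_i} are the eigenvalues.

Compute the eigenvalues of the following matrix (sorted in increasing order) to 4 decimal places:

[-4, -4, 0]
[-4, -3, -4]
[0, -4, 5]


Since M is real symmetric, all three eigenvalues are real; they are the roots of det(λI − M) = λ³ − (tr M) λ² + s λ − det M, where s is the sum of the principal 2×2 minors.
tr M = -4 + (-3) + 5 = -2.
s = ((-4)·(-3) − (-4)²) + ((-4)·5 − 0²) + ((-3)·5 − (-4)²) = -4 + (-20) + (-31) = -55.
det M (expand along row 1) = (-4)·(-31) − (-4)·(-20) + 0·16 = 44.
Characteristic polynomial: λ³ + 2λ² − 55λ − 44 = 0.
Substitute λ = y + (tr M)/3 = y − 0.666667 to remove the quadratic term: y³ + p·y + q = 0 with p = s − (tr M)²/3 = -56.333333 and q = −2(tr M)³/27 + (tr M)·s/3 − det M = -6.740741.
Three real roots ⇒ use the trigonometric (Viète) form: r = 2√(−p/3) = 8.666667, φ = arccos(3q/(p·r)) = arccos(0.041420) = 1.529364 rad.
y_k = r·cos(φ/3 − 2πk/3) for k = 0, 1, 2 gives y = 7.564682, -0.119689, -7.444993.
λ_k = y_k − 0.666667 gives λ = 6.8980, -0.7864, -8.1117 (check: the sum is -2.0000 = tr M).

Eigenvalues sorted in increasing order: [-8.1117, -0.7864, 6.8980].


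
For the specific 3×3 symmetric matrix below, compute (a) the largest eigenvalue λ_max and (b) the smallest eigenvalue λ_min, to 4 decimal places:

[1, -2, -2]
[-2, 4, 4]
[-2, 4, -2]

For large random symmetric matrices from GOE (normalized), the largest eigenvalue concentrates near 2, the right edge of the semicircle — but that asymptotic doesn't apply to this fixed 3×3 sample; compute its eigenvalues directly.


Since M is real symmetric, all three eigenvalues are real; they are the roots of det(λI − M) = λ³ − (tr M) λ² + s λ − det M, where s is the sum of the principal 2×2 minors.
tr M = 1 + 4 + (-2) = 3.
s = (1·4 − (-2)²) + (1·(-2) − (-2)²) + (4·(-2) − 4²) = 0 + (-6) + (-24) = -30.
det M (expand along row 1) = 1·(-24) − (-2)·12 + (-2)·0 = 0.
Characteristic polynomial: λ³ − 3λ² − 30λ = 0.
Substitute λ = y + (tr M)/3 = y + 1.000000 to remove the quadratic term: y³ + p·y + q = 0 with p = s − (tr M)²/3 = -33.000000 and q = −2(tr M)³/27 + (tr M)·s/3 − det M = -32.000000.
Three real roots ⇒ use the trigonometric (Viète) form: r = 2√(−p/3) = 6.633250, φ = arccos(3q/(p·r)) = arccos(0.438562) = 1.116798 rad.
y_k = r·cos(φ/3 − 2πk/3) for k = 0, 1, 2 gives y = 6.178908, -1.000000, -5.178908.
λ_k = y_k + 1.000000 gives λ = 7.1789, 0.0000, -4.1789 (check: the sum is 3.0000 = tr M).

Hence λ_max = 7.1789 and λ_min = -4.1789.


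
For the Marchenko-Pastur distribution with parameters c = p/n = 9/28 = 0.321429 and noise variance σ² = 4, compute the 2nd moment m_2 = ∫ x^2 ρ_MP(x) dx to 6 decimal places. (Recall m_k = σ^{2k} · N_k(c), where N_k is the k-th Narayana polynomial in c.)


E[X²] = σ⁴ (1 + c) (second MP moment). With σ² = 4 (so σ⁴ = 16) and c = 9/28 = 0.321429: E[X²] = 16 · (1 + 0.321429) = 16 · 1.321429.

So E[X^2] = 21.142857.


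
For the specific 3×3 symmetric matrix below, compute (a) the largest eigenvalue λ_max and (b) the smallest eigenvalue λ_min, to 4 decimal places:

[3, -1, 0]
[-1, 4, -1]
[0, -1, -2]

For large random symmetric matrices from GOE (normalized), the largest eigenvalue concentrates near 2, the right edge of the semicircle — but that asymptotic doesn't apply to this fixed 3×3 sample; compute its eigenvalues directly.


Since M is real symmetric, all three eigenvalues are real; they are the roots of det(λI − M) = λ³ − (tr M) λ² + s λ − det M, where s is the sum of the principal 2×2 minors.
tr M = 3 + 4 + (-2) = 5.
s = (3·4 − (-1)²) + (3·(-2) − 0²) + (4·(-2) − (-1)²) = 11 + (-6) + (-9) = -4.
det M (expand along row 1) = 3·(-9) − (-1)·2 + 0·1 = -25.
Characteristic polynomial: λ³ − 5λ² − 4λ + 25 = 0.
Substitute λ = y + (tr M)/3 = y + 1.666667 to remove the quadratic term: y³ + p·y + q = 0 with p = s − (tr M)²/3 = -12.333333 and q = −2(tr M)³/27 + (tr M)·s/3 − det M = 9.074074.
Three real roots ⇒ use the trigonometric (Viète) form: r = 2√(−p/3) = 4.055175, φ = arccos(3q/(p·r)) = arccos(-0.544294) = 2.146344 rad.
y_k = r·cos(φ/3 − 2πk/3) for k = 0, 1, 2 gives y = 3.060844, 0.773218, -3.834062.
λ_k = y_k + 1.666667 gives λ = 4.7275, 2.4399, -2.1674 (check: the sum is 5.0000 = tr M).

Hence λ_max = 4.7275 and λ_min = -2.1674.


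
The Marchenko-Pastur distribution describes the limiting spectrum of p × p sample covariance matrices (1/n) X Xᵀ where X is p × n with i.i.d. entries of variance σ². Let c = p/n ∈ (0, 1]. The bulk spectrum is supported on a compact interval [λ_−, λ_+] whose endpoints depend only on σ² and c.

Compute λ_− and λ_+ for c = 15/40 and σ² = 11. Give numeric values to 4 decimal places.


c = 15/40 = 0.375000; √c = 0.612372.
λ_− = σ² (1 − √c)² = 11 · (1 − 0.612372)² = 11 · (0.387628)² = 1.652806.
λ_+ = σ² (1 + √c)² = 11 · (1 + 0.612372)² = 11 · (1.612372)² = 28.597194.

Rounded to 4 decimal places: λ_− ≈ 1.6528, λ_+ ≈ 28.5972.


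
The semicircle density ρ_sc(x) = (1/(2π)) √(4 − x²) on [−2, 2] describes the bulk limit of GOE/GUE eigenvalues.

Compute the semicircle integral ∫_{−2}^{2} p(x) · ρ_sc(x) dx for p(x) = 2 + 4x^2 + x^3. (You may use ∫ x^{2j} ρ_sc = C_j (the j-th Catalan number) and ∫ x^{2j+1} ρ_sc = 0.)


Write p(x) = Σ a_i x^i, split into monomials and integrate each against ρ_sc separately.
Using ∫ x^{2j} ρ_sc = C_j = (1/(j+1)) C(2j, j) (Catalan numbers) and ∫ x^{2j+1} ρ_sc = 0 (odd monomials vanish by symmetry):
  i = 0 (even): a_0 · C_{0} = 2 · 1 = 2
  i = 2 (even): a_2 · C_{1} = 4 · 1 = 4
  i = 3 (odd): ∫ x^3 ρ_sc = 0 (vanishes)

Summing the contributions: ∫_{−2}^{2} p(x) ρ_sc(x) dx = 2 + 4 = 6.


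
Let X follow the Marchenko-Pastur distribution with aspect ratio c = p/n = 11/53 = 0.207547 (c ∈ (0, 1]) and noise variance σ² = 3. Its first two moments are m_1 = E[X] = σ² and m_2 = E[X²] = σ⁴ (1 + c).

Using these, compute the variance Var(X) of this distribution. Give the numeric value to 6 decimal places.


m_1 = E[X] = σ² = 3, so m_1² = 9.
m_2 = E[X²] = σ⁴ (1 + c) = 9 · (1 + 0.207547) = 9 · 1.207547 = 10.867925.
(Note m_2 − m_1² simplifies to c · σ⁴ = 0.207547 · 9.)

Var(X) = m_2 − m_1² = 10.867925 − 9 = 1.867925.


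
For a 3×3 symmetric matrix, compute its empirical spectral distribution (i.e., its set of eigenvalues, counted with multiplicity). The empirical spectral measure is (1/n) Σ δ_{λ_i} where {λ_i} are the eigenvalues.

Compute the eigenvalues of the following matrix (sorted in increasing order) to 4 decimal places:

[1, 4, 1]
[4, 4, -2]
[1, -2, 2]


Since M is real symmetric, all three eigenvalues are real; they are the roots of det(λI − M) = λ³ − (tr M) λ² + s λ − det M, where s is the sum of the principal 2×2 minors.
tr M = 1 + 4 + 2 = 7.
s = (1·4 − 4²) + (1·2 − 1²) + (4·2 − (-2)²) = -12 + 1 + 4 = -7.
det M (expand along row 1) = 1·4 − 4·10 + 1·(-12) = -48.
Characteristic polynomial: λ³ − 7λ² − 7λ + 48 = 0.
Substitute λ = y + (tr M)/3 = y + 2.333333 to remove the quadratic term: y³ + p·y + q = 0 with p = s − (tr M)²/3 = -23.333333 and q = −2(tr M)³/27 + (tr M)·s/3 − det M = 6.259259.
Three real roots ⇒ use the trigonometric (Viète) form: r = 2√(−p/3) = 5.577734, φ = arccos(3q/(p·r)) = arccos(-0.144281) = 1.715583 rad.
y_k = r·cos(φ/3 − 2πk/3) for k = 0, 1, 2 gives y = 4.690290, 0.269089, -4.959379.
λ_k = y_k + 2.333333 gives λ = 7.0236, 2.6024, -2.6260 (check: the sum is 7.0000 = tr M).

Eigenvalues sorted in increasing order: [-2.6260, 2.6024, 7.0236].


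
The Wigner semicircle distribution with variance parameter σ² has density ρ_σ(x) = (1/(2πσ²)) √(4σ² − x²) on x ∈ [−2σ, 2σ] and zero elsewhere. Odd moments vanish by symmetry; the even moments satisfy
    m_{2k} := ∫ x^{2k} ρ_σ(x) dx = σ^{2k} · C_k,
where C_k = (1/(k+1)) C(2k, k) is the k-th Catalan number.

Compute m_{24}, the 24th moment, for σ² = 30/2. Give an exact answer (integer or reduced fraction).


By the scaled semicircle moment identity, m_{2k} = σ^{2k} · C_k with k = 12.
C_12 = (1/(k+1)) · C(2k, k) = (1/13) · C(24, 12) = (1/13) · 2704156 = 208012.
σ^{2k} = (σ²)^k = (30/2)^12 = 129746337890625.

Therefore m_{24} = σ^{24} · C_12 = 129746337890625 · 208012 = 26988795237304687500.


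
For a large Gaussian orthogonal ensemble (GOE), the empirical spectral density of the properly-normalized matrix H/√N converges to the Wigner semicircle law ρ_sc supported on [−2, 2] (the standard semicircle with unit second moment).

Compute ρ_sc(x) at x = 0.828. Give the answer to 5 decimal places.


ρ_sc(x) = (1/(2π)) √(4 − x²). With x = 0.828:
  4 − x² = 4 − (0.828)² = 4 − 0.685584 = 3.314416.
  √(4 − x²) = 1.820554.
  1/(2π) = 0.159155.
  ρ_sc(0.828) = 0.159155 · 1.820554 = 0.289750.

Rounded to 5 decimal places: ρ_sc(0.828) ≈ 0.28975.


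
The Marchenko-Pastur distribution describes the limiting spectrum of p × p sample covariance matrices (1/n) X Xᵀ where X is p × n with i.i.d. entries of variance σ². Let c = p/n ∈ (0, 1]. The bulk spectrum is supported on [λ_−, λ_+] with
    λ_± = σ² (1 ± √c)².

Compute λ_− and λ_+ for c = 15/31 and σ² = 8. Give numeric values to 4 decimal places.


c = 15/31 = 0.483871; √c = 0.695608.
λ_− = σ² (1 − √c)² = 8 · (1 − 0.695608)² = 8 · (0.304392)² = 0.741234.
λ_+ = σ² (1 + √c)² = 8 · (1 + 0.695608)² = 8 · (1.695608)² = 23.000701.

Rounded to 4 decimal places: λ_− ≈ 0.7412, λ_+ ≈ 23.0007.


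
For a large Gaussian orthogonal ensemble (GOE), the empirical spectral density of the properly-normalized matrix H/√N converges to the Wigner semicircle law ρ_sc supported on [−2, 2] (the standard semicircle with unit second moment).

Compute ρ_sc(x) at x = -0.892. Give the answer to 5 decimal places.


ρ_sc(x) = (1/(2π)) √(4 − x²). With x = -0.892:
  4 − x² = 4 − (-0.892)² = 4 − 0.795664 = 3.204336.
  √(4 − x²) = 1.790066.
  1/(2π) = 0.159155.
  ρ_sc(-0.892) = 0.159155 · 1.790066 = 0.284898.

Rounded to 5 decimal places: ρ_sc(-0.892) ≈ 0.28490.


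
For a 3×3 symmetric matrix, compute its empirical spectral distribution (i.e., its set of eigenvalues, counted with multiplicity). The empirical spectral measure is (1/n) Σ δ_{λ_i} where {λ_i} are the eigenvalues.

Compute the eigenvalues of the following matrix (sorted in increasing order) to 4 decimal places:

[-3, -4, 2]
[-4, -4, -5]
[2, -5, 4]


Since M is real symmetric, all three eigenvalues are real; they are the roots of det(λI − M) = λ³ − (tr M) λ² + s λ − det M, where s is the sum of the principal 2×2 minors.
tr M = -3 + (-4) + 4 = -3.
s = ((-3)·(-4) − (-4)²) + ((-3)·4 − 2²) + ((-4)·4 − (-5)²) = -4 + (-16) + (-41) = -61.
det M (expand along row 1) = (-3)·(-41) − (-4)·(-6) + 2·28 = 155.
Characteristic polynomial: λ³ + 3λ² − 61λ − 155 = 0.
Substitute λ = y + (tr M)/3 = y − 1.000000 to remove the quadratic term: y³ + p·y + q = 0 with p = s − (tr M)²/3 = -64.000000 and q = −2(tr M)³/27 + (tr M)·s/3 − det M = -92.000000.
Three real roots ⇒ use the trigonometric (Viète) form: r = 2√(−p/3) = 9.237604, φ = arccos(3q/(p·r)) = arccos(0.466842) = 1.085080 rad.
y_k = r·cos(φ/3 − 2πk/3) for k = 0, 1, 2 gives y = 8.639922, -1.489092, -7.150829.
λ_k = y_k − 1.000000 gives λ = 7.6399, -2.4891, -8.1508 (check: the sum is -3.0000 = tr M).

Eigenvalues sorted in increasing order: [-8.1508, -2.4891, 7.6399].


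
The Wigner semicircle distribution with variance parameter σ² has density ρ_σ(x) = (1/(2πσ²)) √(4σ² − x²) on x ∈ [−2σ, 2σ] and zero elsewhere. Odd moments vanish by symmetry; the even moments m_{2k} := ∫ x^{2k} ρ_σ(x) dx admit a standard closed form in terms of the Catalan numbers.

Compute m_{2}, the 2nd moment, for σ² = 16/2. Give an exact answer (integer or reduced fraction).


By the scaled semicircle moment identity, m_{2k} = σ^{2k} · C_k with k = 1.
C_1 = (1/(k+1)) · C(2k, k) = (1/2) · C(2, 1) = (1/2) · 2 = 1.
σ^{2k} = (σ²)^k = (16/2)^1 = 8.

Therefore m_{2} = σ^{2} · C_1 = 8 · 1 = 8.


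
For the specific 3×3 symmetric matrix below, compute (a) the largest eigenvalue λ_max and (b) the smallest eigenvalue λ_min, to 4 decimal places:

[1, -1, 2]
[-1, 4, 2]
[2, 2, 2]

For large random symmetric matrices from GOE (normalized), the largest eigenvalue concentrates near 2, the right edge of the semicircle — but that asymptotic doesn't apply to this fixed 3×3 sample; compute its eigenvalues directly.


Since M is real symmetric, all three eigenvalues are real; they are the roots of det(λI − M) = λ³ − (tr M) λ² + s λ − det M, where s is the sum of the principal 2×2 minors.
tr M = 1 + 4 + 2 = 7.
s = (1·4 − (-1)²) + (1·2 − 2²) + (4·2 − 2²) = 3 + (-2) + 4 = 5.
det M (expand along row 1) = 1·4 − (-1)·(-6) + 2·(-10) = -22.
Characteristic polynomial: λ³ − 7λ² + 5λ + 22 = 0.
Substitute λ = y + (tr M)/3 = y + 2.333333 to remove the quadratic term: y³ + p·y + q = 0 with p = s − (tr M)²/3 = -11.333333 and q = −2(tr M)³/27 + (tr M)·s/3 − det M = 8.259259.
Three real roots ⇒ use the trigonometric (Viète) form: r = 2√(−p/3) = 3.887301, φ = arccos(3q/(p·r)) = arccos(-0.562414) = 2.168099 rad.
y_k = r·cos(φ/3 − 2πk/3) for k = 0, 1, 2 gives y = 2.915565, 0.768862, -3.684427.
λ_k = y_k + 2.333333 gives λ = 5.2489, 3.1022, -1.3511 (check: the sum is 7.0000 = tr M).

Hence λ_max = 5.2489 and λ_min = -1.3511.


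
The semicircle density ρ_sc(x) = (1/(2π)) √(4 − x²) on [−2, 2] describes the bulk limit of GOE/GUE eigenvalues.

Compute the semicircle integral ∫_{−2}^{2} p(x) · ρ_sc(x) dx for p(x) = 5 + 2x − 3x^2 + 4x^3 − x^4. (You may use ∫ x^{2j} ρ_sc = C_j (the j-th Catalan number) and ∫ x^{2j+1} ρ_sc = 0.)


Write p(x) = Σ a_i x^i, split into monomials and integrate each against ρ_sc separately.
Using ∫ x^{2j} ρ_sc = C_j = (1/(j+1)) C(2j, j) (Catalan numbers) and ∫ x^{2j+1} ρ_sc = 0 (odd monomials vanish by symmetry):
  i = 0 (even): a_0 · C_{0} = 5 · 1 = 5
  i = 1 (odd): ∫ x^1 ρ_sc = 0 (vanishes)
  i = 2 (even): a_2 · C_{1} = -3 · 1 = -3
  i = 3 (odd): ∫ x^3 ρ_sc = 0 (vanishes)
  i = 4 (even): a_4 · C_{2} = -1 · 2 = -2

Summing the contributions: ∫_{−2}^{2} p(x) ρ_sc(x) dx = 5 + (-3) + (-2) = 0.


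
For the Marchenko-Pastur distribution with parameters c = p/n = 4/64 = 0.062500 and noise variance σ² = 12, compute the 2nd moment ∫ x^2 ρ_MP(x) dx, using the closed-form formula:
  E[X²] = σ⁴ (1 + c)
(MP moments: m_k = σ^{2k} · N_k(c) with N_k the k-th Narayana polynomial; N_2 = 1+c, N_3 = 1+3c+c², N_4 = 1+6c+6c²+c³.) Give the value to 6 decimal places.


E[X²] = σ⁴ (1 + c) (second MP moment). With σ² = 12 (so σ⁴ = 144) and c = 4/64 = 0.062500: E[X²] = 144 · (1 + 0.062500) = 144 · 1.062500.

So E[X^2] = 153.000000.


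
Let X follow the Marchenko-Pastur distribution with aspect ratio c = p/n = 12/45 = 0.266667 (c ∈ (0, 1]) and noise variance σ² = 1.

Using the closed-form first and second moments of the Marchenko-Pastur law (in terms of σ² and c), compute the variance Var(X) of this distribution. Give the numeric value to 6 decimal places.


Recall the MP moments m_1 = E[X] = σ² and m_2 = E[X²] = σ⁴ (1 + c).
m_1 = E[X] = σ² = 1, so m_1² = 1.
m_2 = E[X²] = σ⁴ (1 + c) = 1 · (1 + 0.266667) = 1 · 1.266667 = 1.266667.
(Note m_2 − m_1² simplifies to c · σ⁴ = 0.266667 · 1.)

Var(X) = m_2 − m_1² = 1.266667 − 1 = 0.266667.


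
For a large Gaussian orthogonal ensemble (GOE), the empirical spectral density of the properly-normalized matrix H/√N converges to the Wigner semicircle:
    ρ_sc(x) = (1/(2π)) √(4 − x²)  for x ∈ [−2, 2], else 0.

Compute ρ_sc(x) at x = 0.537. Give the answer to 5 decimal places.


ρ_sc(x) = (1/(2π)) √(4 − x²). With x = 0.537:
  4 − x² = 4 − (0.537)² = 4 − 0.288369 = 3.711631.
  √(4 − x²) = 1.926559.
  1/(2π) = 0.159155.
  ρ_sc(0.537) = 0.159155 · 1.926559 = 0.306621.

Rounded to 5 decimal places: ρ_sc(0.537) ≈ 0.30662.


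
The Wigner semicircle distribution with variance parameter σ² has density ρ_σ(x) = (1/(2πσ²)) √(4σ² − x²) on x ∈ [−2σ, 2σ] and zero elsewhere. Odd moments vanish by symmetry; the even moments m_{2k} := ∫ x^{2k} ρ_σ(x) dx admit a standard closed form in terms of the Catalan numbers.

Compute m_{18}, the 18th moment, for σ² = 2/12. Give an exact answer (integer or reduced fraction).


By the scaled semicircle moment identity, m_{2k} = σ^{2k} · C_k with k = 9.
C_9 = (1/(k+1)) · C(2k, k) = (1/10) · C(18, 9) = (1/10) · 48620 = 4862.
σ^{2k} = (σ²)^k = (2/12)^9 = 1/10077696.

Therefore m_{18} = σ^{18} · C_9 = (1/10077696) · 4862 = 2431/5038848.
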